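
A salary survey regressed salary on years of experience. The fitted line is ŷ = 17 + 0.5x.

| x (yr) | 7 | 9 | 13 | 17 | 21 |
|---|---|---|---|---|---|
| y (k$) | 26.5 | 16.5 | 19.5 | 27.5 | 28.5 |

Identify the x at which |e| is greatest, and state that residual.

x = 7, e = 6

x=7: ŷ = 17 + 0.5·7 = 20.5; e = 26.5 − 20.5 = 6
x=9: ŷ = 17 + 0.5·9 = 21.5; e = 16.5 − 21.5 = -5
x=13: ŷ = 17 + 0.5·13 = 23.5; e = 19.5 − 23.5 = -4
x=17: ŷ = 17 + 0.5·17 = 25.5; e = 27.5 − 25.5 = 2
x=21: ŷ = 17 + 0.5·21 = 27.5; e = 28.5 − 27.5 = 1
Largest |e| is 6 at x = 7, residual 6.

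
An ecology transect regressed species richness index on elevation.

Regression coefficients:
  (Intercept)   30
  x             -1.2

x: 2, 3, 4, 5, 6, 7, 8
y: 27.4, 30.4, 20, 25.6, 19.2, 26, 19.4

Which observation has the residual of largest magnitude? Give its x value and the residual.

x=2: ŷ = 30 − 1.2·2 = 27.6; e = 27.4 − 27.6 = -0.2
x=3: ŷ = 30 − 1.2·3 = 26.4; e = 30.4 − 26.4 = 4
x=4: ŷ = 30 − 1.2·4 = 25.2; e = 20 − 25.2 = -5.2
x=5: ŷ = 30 − 1.2·5 = 24; e = 25.6 − 24 = 1.6
x=6: ŷ = 30 − 1.2·6 = 22.8; e = 19.2 − 22.8 = -3.6
x=7: ŷ = 30 − 1.2·7 = 21.6; e = 26 − 21.6 = 4.4
x=8: ŷ = 30 − 1.2·8 = 20.4; e = 19.4 − 20.4 = -1
Largest |e| is 5.2 at x = 4, residual -5.2.

x = 4, e = -5.2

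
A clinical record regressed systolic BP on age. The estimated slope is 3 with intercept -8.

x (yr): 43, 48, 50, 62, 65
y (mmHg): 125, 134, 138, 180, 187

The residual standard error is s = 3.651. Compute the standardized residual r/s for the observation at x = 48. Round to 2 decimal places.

ŷ = -8 + 3·48 = 136
r = 134 − 136 = -2
r/s = -2 / 3.651 = -0.55

-0.55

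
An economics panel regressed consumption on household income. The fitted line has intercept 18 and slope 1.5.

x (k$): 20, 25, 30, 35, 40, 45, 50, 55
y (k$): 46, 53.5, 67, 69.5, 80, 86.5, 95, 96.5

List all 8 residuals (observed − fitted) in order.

-2, -2, 4, -1, 2, 1, 2, -4

x=20: ŷ = 18 + 1.5·20 = 48; e = 46 − 48 = -2
x=25: ŷ = 18 + 1.5·25 = 55.5; e = 53.5 − 55.5 = -2
x=30: ŷ = 18 + 1.5·30 = 63; e = 67 − 63 = 4
x=35: ŷ = 18 + 1.5·35 = 70.5; e = 69.5 − 70.5 = -1
x=40: ŷ = 18 + 1.5·40 = 78; e = 80 − 78 = 2
x=45: ŷ = 18 + 1.5·45 = 85.5; e = 86.5 − 85.5 = 1
x=50: ŷ = 18 + 1.5·50 = 93; e = 95 − 93 = 2
x=55: ŷ = 18 + 1.5·55 = 100.5; e = 96.5 − 100.5 = -4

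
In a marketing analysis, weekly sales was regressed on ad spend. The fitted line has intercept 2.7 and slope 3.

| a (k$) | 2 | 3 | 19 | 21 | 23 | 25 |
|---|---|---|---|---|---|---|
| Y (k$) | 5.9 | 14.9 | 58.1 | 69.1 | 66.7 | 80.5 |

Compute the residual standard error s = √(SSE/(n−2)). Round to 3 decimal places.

a=2: Ŷ = 2.7 + 3·2 = 8.7; r = 5.9 − 8.7 = -2.8
a=3: Ŷ = 2.7 + 3·3 = 11.7; r = 14.9 − 11.7 = 3.2
a=19: Ŷ = 2.7 + 3·19 = 59.7; r = 58.1 − 59.7 = -1.6
a=21: Ŷ = 2.7 + 3·21 = 65.7; r = 69.1 − 65.7 = 3.4
a=23: Ŷ = 2.7 + 3·23 = 71.7; r = 66.7 − 71.7 = -5
a=25: Ŷ = 2.7 + 3·25 = 77.7; r = 80.5 − 77.7 = 2.8
SSE = 7.84 + 10.24 + 2.56 + 11.56 + 25 + 7.84 = 65.04
s = √(65.04/4) = √16.26 ≈ 4.032

s = 4.032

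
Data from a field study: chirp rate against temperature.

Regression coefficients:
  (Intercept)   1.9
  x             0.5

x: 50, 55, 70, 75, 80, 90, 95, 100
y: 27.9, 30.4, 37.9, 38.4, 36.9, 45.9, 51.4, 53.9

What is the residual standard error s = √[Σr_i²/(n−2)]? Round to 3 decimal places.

x=50: ŷ = 1.9 + 0.5·50 = 26.9; r = 27.9 − 26.9 = 1
x=55: ŷ = 1.9 + 0.5·55 = 29.4; r = 30.4 − 29.4 = 1
x=70: ŷ = 1.9 + 0.5·70 = 36.9; r = 37.9 − 36.9 = 1
x=75: ŷ = 1.9 + 0.5·75 = 39.4; r = 38.4 − 39.4 = -1
x=80: ŷ = 1.9 + 0.5·80 = 41.9; r = 36.9 − 41.9 = -5
x=90: ŷ = 1.9 + 0.5·90 = 46.9; r = 45.9 − 46.9 = -1
x=95: ŷ = 1.9 + 0.5·95 = 49.4; r = 51.4 − 49.4 = 2
x=100: ŷ = 1.9 + 0.5·100 = 51.9; r = 53.9 − 51.9 = 2
SSE = 1 + 1 + 1 + 1 + 25 + 1 + 4 + 4 = 38
s = √(38/6) = √6.33333 ≈ 2.517

s = 2.517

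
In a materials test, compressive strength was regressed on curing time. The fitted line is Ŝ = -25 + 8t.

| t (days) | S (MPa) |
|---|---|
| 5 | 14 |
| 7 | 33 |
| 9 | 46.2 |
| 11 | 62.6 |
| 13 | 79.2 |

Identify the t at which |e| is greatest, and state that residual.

t = 7, e = 2

t=5: Ŝ = -25 + 8·5 = 15; e = 14 − 15 = -1
t=7: Ŝ = -25 + 8·7 = 31; e = 33 − 31 = 2
t=9: Ŝ = -25 + 8·9 = 47; e = 46.2 − 47 = -0.8
t=11: Ŝ = -25 + 8·11 = 63; e = 62.6 − 63 = -0.4
t=13: Ŝ = -25 + 8·13 = 79; e = 79.2 − 79 = 0.2
Largest |e| is 2 at t = 7, residual 2.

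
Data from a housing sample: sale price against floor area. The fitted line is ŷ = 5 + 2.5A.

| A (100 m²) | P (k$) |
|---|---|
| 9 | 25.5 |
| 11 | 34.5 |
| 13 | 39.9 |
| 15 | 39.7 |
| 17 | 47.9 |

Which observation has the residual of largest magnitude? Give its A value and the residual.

A = 15, r = -2.8

A=9: ŷ = 5 + 2.5·9 = 27.5; r = 25.5 − 27.5 = -2
A=11: ŷ = 5 + 2.5·11 = 32.5; r = 34.5 − 32.5 = 2
A=13: ŷ = 5 + 2.5·13 = 37.5; r = 39.9 − 37.5 = 2.4
A=15: ŷ = 5 + 2.5·15 = 42.5; r = 39.7 − 42.5 = -2.8
A=17: ŷ = 5 + 2.5·17 = 47.5; r = 47.9 − 47.5 = 0.4
Largest |r| is 2.8 at A = 15, residual -2.8.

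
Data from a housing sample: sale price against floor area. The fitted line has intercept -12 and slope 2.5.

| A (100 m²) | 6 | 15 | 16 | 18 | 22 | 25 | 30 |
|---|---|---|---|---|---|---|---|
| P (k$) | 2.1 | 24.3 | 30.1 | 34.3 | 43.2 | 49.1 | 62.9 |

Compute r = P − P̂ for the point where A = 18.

r = 1.3

P̂ = -12 + 2.5·18 = 33
r = 34.3 − 33 = 1.3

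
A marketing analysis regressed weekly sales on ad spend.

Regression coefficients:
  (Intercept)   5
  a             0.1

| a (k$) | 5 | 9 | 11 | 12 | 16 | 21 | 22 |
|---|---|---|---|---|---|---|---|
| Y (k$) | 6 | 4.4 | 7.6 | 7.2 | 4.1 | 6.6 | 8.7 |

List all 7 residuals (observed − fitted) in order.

0.5, -1.5, 1.5, 1, -2.5, -0.5, 1.5

a=5: ŷ = 5 + 0.1·5 = 5.5; e = 6 − 5.5 = 0.5
a=9: ŷ = 5 + 0.1·9 = 5.9; e = 4.4 − 5.9 = -1.5
a=11: ŷ = 5 + 0.1·11 = 6.1; e = 7.6 − 6.1 = 1.5
a=12: ŷ = 5 + 0.1·12 = 6.2; e = 7.2 − 6.2 = 1
a=16: ŷ = 5 + 0.1·16 = 6.6; e = 4.1 − 6.6 = -2.5
a=21: ŷ = 5 + 0.1·21 = 7.1; e = 6.6 − 7.1 = -0.5
a=22: ŷ = 5 + 0.1·22 = 7.2; e = 8.7 − 7.2 = 1.5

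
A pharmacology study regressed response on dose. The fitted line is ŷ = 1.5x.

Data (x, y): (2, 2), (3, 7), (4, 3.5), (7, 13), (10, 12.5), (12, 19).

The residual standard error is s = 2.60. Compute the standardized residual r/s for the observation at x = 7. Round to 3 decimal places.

0.962

ŷ = 1.5·7 = 10.5
r = 13 − 10.5 = 2.5
r/s = 2.5 / 2.60 = 0.962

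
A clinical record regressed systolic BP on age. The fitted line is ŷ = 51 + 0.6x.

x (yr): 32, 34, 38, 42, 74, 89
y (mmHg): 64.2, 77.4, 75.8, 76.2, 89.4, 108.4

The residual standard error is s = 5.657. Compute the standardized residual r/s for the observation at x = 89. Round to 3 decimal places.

ŷ = 51 + 0.6·89 = 104.4
r = 108.4 − 104.4 = 4
r/s = 4 / 5.657 = 0.707

0.707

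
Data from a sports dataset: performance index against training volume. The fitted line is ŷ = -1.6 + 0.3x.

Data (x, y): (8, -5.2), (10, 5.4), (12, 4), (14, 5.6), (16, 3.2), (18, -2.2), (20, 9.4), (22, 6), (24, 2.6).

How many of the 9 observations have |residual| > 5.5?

x=8: ŷ = -1.6 + 0.3·8 = 0.8; e = -5.2 − 0.8 = -6
x=10: ŷ = -1.6 + 0.3·10 = 1.4; e = 5.4 − 1.4 = 4
x=12: ŷ = -1.6 + 0.3·12 = 2; e = 4 − 2 = 2
x=14: ŷ = -1.6 + 0.3·14 = 2.6; e = 5.6 − 2.6 = 3
x=16: ŷ = -1.6 + 0.3·16 = 3.2; e = 3.2 − 3.2 = 0
x=18: ŷ = -1.6 + 0.3·18 = 3.8; e = -2.2 − 3.8 = -6
x=20: ŷ = -1.6 + 0.3·20 = 4.4; e = 9.4 − 4.4 = 5
x=22: ŷ = -1.6 + 0.3·22 = 5; e = 6 − 5 = 1
x=24: ŷ = -1.6 + 0.3·24 = 5.6; e = 2.6 − 5.6 = -3
|e| > 5.5: x=8 (|e|=6), x=18 (|e|=6) → 2

2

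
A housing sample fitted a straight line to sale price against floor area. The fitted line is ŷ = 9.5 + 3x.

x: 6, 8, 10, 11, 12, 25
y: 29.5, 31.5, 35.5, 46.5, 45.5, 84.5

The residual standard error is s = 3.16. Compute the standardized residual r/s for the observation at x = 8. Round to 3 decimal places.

-0.633

ŷ = 9.5 + 3·8 = 33.5
r = 31.5 − 33.5 = -2
r/s = -2 / 3.16 = -0.633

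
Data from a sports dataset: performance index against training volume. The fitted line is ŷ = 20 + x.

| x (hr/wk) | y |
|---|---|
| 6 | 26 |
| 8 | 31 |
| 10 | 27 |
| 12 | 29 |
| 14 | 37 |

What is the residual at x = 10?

e = -3

ŷ = 20 + 10 = 30
e = 27 − 30 = -3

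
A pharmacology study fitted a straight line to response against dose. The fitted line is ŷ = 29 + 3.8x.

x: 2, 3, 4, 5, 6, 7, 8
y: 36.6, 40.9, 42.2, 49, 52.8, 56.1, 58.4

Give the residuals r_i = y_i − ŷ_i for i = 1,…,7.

0, 0.5, -2, 1, 1, 0.5, -1

x=2: ŷ = 29 + 3.8·2 = 36.6; r = 36.6 − 36.6 = 0
x=3: ŷ = 29 + 3.8·3 = 40.4; r = 40.9 − 40.4 = 0.5
x=4: ŷ = 29 + 3.8·4 = 44.2; r = 42.2 − 44.2 = -2
x=5: ŷ = 29 + 3.8·5 = 48; r = 49 − 48 = 1
x=6: ŷ = 29 + 3.8·6 = 51.8; r = 52.8 − 51.8 = 1
x=7: ŷ = 29 + 3.8·7 = 55.6; r = 56.1 − 55.6 = 0.5
x=8: ŷ = 29 + 3.8·8 = 59.4; r = 58.4 − 59.4 = -1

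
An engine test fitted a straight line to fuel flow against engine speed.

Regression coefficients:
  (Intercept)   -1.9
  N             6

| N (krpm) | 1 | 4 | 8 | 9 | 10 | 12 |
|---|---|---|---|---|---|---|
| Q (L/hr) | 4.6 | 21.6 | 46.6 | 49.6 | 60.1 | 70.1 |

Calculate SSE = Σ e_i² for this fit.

N=1: ŷ = -1.9 + 6·1 = 4.1; e = 4.6 − 4.1 = 0.5
N=4: ŷ = -1.9 + 6·4 = 22.1; e = 21.6 − 22.1 = -0.5
N=8: ŷ = -1.9 + 6·8 = 46.1; e = 46.6 − 46.1 = 0.5
N=9: ŷ = -1.9 + 6·9 = 52.1; e = 49.6 − 52.1 = -2.5
N=10: ŷ = -1.9 + 6·10 = 58.1; e = 60.1 − 58.1 = 2
N=12: ŷ = -1.9 + 6·12 = 70.1; e = 70.1 − 70.1 = 0
SSE = 0.25 + 0.25 + 0.25 + 6.25 + 4 + 0 = 11

SSE = 11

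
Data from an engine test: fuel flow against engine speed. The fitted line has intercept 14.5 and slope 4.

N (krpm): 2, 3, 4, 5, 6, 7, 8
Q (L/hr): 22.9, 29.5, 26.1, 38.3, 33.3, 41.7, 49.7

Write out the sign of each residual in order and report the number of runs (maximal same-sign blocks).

5 runs

N=2: Q̂ = 14.5 + 4·2 = 22.5; e = 22.9 − 22.5 = 0.4
N=3: Q̂ = 14.5 + 4·3 = 26.5; e = 29.5 − 26.5 = 3
N=4: Q̂ = 14.5 + 4·4 = 30.5; e = 26.1 − 30.5 = -4.4
N=5: Q̂ = 14.5 + 4·5 = 34.5; e = 38.3 − 34.5 = 3.8
N=6: Q̂ = 14.5 + 4·6 = 38.5; e = 33.3 − 38.5 = -5.2
N=7: Q̂ = 14.5 + 4·7 = 42.5; e = 41.7 − 42.5 = -0.8
N=8: Q̂ = 14.5 + 4·8 = 46.5; e = 49.7 − 46.5 = 3.2
Signs: + + − + − − +
Runs: +×2, −×1, +×1, −×2, +×1 → 5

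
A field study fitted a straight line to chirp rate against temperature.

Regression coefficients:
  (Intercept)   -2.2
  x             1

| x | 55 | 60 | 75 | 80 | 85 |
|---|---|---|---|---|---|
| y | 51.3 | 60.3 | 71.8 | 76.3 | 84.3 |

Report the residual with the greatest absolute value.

x=55: ŷ = -2.2 + 55 = 52.8; e = 51.3 − 52.8 = -1.5
x=60: ŷ = -2.2 + 60 = 57.8; e = 60.3 − 57.8 = 2.5
x=75: ŷ = -2.2 + 75 = 72.8; e = 71.8 − 72.8 = -1
x=80: ŷ = -2.2 + 80 = 77.8; e = 76.3 − 77.8 = -1.5
x=85: ŷ = -2.2 + 85 = 82.8; e = 84.3 − 82.8 = 1.5
Largest |e| is 2.5 at x = 60, residual 2.5.

e = 2.5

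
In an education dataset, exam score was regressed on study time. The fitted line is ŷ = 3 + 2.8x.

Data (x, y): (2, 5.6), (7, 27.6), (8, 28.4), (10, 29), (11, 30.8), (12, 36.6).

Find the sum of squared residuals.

SSE = 56

x=2: ŷ = 3 + 2.8·2 = 8.6; r = 5.6 − 8.6 = -3
x=7: ŷ = 3 + 2.8·7 = 22.6; r = 27.6 − 22.6 = 5
x=8: ŷ = 3 + 2.8·8 = 25.4; r = 28.4 − 25.4 = 3
x=10: ŷ = 3 + 2.8·10 = 31; r = 29 − 31 = -2
x=11: ŷ = 3 + 2.8·11 = 33.8; r = 30.8 − 33.8 = -3
x=12: ŷ = 3 + 2.8·12 = 36.6; r = 36.6 − 36.6 = 0
SSE = 9 + 25 + 9 + 4 + 9 + 0 = 56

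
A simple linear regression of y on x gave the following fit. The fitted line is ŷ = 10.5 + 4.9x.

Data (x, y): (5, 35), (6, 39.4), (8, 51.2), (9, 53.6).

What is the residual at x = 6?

ŷ = 10.5 + 4.9·6 = 39.9
r = 39.4 − 39.9 = -0.5

r = -0.5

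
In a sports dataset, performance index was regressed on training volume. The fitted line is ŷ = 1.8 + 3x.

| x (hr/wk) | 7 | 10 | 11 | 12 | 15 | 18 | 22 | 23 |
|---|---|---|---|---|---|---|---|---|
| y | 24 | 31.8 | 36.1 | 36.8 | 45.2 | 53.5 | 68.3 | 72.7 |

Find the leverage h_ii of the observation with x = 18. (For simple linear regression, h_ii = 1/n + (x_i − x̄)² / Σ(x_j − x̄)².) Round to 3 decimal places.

h = 0.170

x̄ = (7 + 10 + 11 + 12 + 15 + 18 + 22 + 23)/8 = 14.75
Σ(x − x̄)² = 60.0625 + 22.5625 + 14.0625 + 7.5625 + 0.0625 + 10.5625 + 52.5625 + 68.0625 = 235.5
h = 1/8 + (3.25)²/235.5 = 0.125 + 0.0448514 = 0.170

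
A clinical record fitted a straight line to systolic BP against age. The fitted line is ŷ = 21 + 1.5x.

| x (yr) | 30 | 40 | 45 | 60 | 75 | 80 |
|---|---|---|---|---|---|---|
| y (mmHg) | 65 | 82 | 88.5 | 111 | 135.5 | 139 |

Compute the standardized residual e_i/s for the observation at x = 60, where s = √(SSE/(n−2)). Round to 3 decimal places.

x=30: ŷ = 21 + 1.5·30 = 66; e = 65 − 66 = -1
x=40: ŷ = 21 + 1.5·40 = 81; e = 82 − 81 = 1
x=45: ŷ = 21 + 1.5·45 = 88.5; e = 88.5 − 88.5 = 0
x=60: ŷ = 21 + 1.5·60 = 111; e = 111 − 111 = 0
x=75: ŷ = 21 + 1.5·75 = 133.5; e = 135.5 − 133.5 = 2
x=80: ŷ = 21 + 1.5·80 = 141; e = 139 − 141 = -2
SSE = 1 + 1 + 0 + 0 + 4 + 4 = 10
s = √(10/4) = 1.58114
e/s = 0 / 1.58114 = 0.000

0.000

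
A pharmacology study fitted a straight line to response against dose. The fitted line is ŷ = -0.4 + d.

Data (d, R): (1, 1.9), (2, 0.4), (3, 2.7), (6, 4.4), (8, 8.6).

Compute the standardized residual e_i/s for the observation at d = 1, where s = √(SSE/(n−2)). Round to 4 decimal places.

d=1: ŷ = -0.4 + 1 = 0.6; e = 1.9 − 0.6 = 1.3
d=2: ŷ = -0.4 + 2 = 1.6; e = 0.4 − 1.6 = -1.2
d=3: ŷ = -0.4 + 3 = 2.6; e = 2.7 − 2.6 = 0.1
d=6: ŷ = -0.4 + 6 = 5.6; e = 4.4 − 5.6 = -1.2
d=8: ŷ = -0.4 + 8 = 7.6; e = 8.6 − 7.6 = 1
SSE = 1.69 + 1.44 + 0.01 + 1.44 + 1 = 5.58
s = √(5.58/3) = 1.36382
e/s = 1.3 / 1.36382 = 0.9532

0.9532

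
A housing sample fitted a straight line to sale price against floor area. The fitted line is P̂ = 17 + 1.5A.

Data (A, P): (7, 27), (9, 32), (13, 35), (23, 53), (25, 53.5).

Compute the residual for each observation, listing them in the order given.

A=7: P̂ = 17 + 1.5·7 = 27.5; e = 27 − 27.5 = -0.5
A=9: P̂ = 17 + 1.5·9 = 30.5; e = 32 − 30.5 = 1.5
A=13: P̂ = 17 + 1.5·13 = 36.5; e = 35 − 36.5 = -1.5
A=23: P̂ = 17 + 1.5·23 = 51.5; e = 53 − 51.5 = 1.5
A=25: P̂ = 17 + 1.5·25 = 54.5; e = 53.5 − 54.5 = -1

-0.5, 1.5, -1.5, 1.5, -1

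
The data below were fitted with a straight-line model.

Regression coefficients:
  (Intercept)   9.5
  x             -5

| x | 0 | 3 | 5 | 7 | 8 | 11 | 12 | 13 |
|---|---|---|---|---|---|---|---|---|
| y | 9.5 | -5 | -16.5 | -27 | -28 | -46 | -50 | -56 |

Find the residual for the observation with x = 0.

e = 0

ŷ = 9.5 − 5·0 = 9.5
e = 9.5 − 9.5 = 0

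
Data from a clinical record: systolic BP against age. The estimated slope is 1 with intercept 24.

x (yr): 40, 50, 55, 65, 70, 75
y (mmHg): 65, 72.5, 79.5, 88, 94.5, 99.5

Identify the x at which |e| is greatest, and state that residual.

x=40: ŷ = 24 + 40 = 64; e = 65 − 64 = 1
x=50: ŷ = 24 + 50 = 74; e = 72.5 − 74 = -1.5
x=55: ŷ = 24 + 55 = 79; e = 79.5 − 79 = 0.5
x=65: ŷ = 24 + 65 = 89; e = 88 − 89 = -1
x=70: ŷ = 24 + 70 = 94; e = 94.5 − 94 = 0.5
x=75: ŷ = 24 + 75 = 99; e = 99.5 − 99 = 0.5
Largest |e| is 1.5 at x = 50, residual -1.5.

x = 50, e = -1.5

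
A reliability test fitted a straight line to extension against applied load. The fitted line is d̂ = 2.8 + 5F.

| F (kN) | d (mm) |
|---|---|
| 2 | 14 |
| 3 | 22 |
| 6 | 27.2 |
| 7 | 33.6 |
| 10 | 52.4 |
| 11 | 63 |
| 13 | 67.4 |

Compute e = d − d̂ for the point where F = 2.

d̂ = 2.8 + 5·2 = 12.8
e = 14 − 12.8 = 1.2

e = 1.2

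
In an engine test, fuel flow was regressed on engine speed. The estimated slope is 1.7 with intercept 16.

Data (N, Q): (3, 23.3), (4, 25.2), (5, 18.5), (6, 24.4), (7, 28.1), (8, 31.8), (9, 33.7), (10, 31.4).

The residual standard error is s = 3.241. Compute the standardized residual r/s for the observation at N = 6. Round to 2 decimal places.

-0.56

ŷ = 16 + 1.7·6 = 26.2
r = 24.4 − 26.2 = -1.8
r/s = -1.8 / 3.241 = -0.56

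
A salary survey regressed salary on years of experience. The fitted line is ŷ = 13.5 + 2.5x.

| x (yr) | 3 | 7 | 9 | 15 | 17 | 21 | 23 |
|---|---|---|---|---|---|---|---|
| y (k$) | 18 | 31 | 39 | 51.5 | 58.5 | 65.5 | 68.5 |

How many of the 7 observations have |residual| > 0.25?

x=3: ŷ = 13.5 + 2.5·3 = 21; r = 18 − 21 = -3
x=7: ŷ = 13.5 + 2.5·7 = 31; r = 31 − 31 = 0
x=9: ŷ = 13.5 + 2.5·9 = 36; r = 39 − 36 = 3
x=15: ŷ = 13.5 + 2.5·15 = 51; r = 51.5 − 51 = 0.5
x=17: ŷ = 13.5 + 2.5·17 = 56; r = 58.5 − 56 = 2.5
x=21: ŷ = 13.5 + 2.5·21 = 66; r = 65.5 − 66 = -0.5
x=23: ŷ = 13.5 + 2.5·23 = 71; r = 68.5 − 71 = -2.5
|r| > 0.25: x=3 (|r|=3), x=9 (|r|=3), x=15 (|r|=0.5), x=17 (|r|=2.5), x=21 (|r|=0.5), x=23 (|r|=2.5) → 6

6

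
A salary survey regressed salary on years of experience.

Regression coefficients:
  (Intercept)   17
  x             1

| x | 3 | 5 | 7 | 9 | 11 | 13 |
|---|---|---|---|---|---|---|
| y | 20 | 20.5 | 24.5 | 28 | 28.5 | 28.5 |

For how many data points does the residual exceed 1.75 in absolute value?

x=3: ŷ = 17 + 3 = 20; e = 20 − 20 = 0
x=5: ŷ = 17 + 5 = 22; e = 20.5 − 22 = -1.5
x=7: ŷ = 17 + 7 = 24; e = 24.5 − 24 = 0.5
x=9: ŷ = 17 + 9 = 26; e = 28 − 26 = 2
x=11: ŷ = 17 + 11 = 28; e = 28.5 − 28 = 0.5
x=13: ŷ = 17 + 13 = 30; e = 28.5 − 30 = -1.5
|e| > 1.75: x=9 (|e|=2) → 1

1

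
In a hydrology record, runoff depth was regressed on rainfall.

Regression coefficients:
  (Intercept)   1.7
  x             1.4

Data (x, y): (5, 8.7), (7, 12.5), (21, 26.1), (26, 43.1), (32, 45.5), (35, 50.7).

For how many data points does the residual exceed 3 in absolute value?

2

x=5: ŷ = 1.7 + 1.4·5 = 8.7; r = 8.7 − 8.7 = 0
x=7: ŷ = 1.7 + 1.4·7 = 11.5; r = 12.5 − 11.5 = 1
x=21: ŷ = 1.7 + 1.4·21 = 31.1; r = 26.1 − 31.1 = -5
x=26: ŷ = 1.7 + 1.4·26 = 38.1; r = 43.1 − 38.1 = 5
x=32: ŷ = 1.7 + 1.4·32 = 46.5; r = 45.5 − 46.5 = -1
x=35: ŷ = 1.7 + 1.4·35 = 50.7; r = 50.7 − 50.7 = 0
|r| > 3: x=21 (|r|=5), x=26 (|r|=5) → 2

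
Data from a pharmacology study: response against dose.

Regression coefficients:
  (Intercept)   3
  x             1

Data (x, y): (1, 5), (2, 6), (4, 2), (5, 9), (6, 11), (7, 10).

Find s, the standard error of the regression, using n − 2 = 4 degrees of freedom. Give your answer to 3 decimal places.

s = 2.828

x=1: ŷ = 3 + 1 = 4; e = 5 − 4 = 1
x=2: ŷ = 3 + 2 = 5; e = 6 − 5 = 1
x=4: ŷ = 3 + 4 = 7; e = 2 − 7 = -5
x=5: ŷ = 3 + 5 = 8; e = 9 − 8 = 1
x=6: ŷ = 3 + 6 = 9; e = 11 − 9 = 2
x=7: ŷ = 3 + 7 = 10; e = 10 − 10 = 0
SSE = 1 + 1 + 25 + 1 + 4 + 0 = 32
s = √(32/4) = √8 ≈ 2.828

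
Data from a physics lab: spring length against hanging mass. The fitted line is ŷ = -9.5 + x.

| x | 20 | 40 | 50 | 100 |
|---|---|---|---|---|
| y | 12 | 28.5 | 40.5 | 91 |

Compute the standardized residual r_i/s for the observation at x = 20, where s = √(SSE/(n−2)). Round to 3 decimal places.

x=20: ŷ = -9.5 + 20 = 10.5; r = 12 − 10.5 = 1.5
x=40: ŷ = -9.5 + 40 = 30.5; r = 28.5 − 30.5 = -2
x=50: ŷ = -9.5 + 50 = 40.5; r = 40.5 − 40.5 = 0
x=100: ŷ = -9.5 + 100 = 90.5; r = 91 − 90.5 = 0.5
SSE = 2.25 + 4 + 0 + 0.25 = 6.5
s = √(6.5/2) = 1.80278
r/s = 1.5 / 1.80278 = 0.832

0.832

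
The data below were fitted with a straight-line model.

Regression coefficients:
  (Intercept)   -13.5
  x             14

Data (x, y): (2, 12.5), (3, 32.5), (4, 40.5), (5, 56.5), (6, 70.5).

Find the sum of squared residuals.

x=2: ŷ = -13.5 + 14·2 = 14.5; e = 12.5 − 14.5 = -2
x=3: ŷ = -13.5 + 14·3 = 28.5; e = 32.5 − 28.5 = 4
x=4: ŷ = -13.5 + 14·4 = 42.5; e = 40.5 − 42.5 = -2
x=5: ŷ = -13.5 + 14·5 = 56.5; e = 56.5 − 56.5 = 0
x=6: ŷ = -13.5 + 14·6 = 70.5; e = 70.5 − 70.5 = 0
SSE = 4 + 16 + 4 + 0 + 0 = 24

SSE = 24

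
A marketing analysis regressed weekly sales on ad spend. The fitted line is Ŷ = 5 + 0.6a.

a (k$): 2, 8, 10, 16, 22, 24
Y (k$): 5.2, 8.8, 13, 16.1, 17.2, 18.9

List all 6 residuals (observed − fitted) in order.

a=2: Ŷ = 5 + 0.6·2 = 6.2; e = 5.2 − 6.2 = -1
a=8: Ŷ = 5 + 0.6·8 = 9.8; e = 8.8 − 9.8 = -1
a=10: Ŷ = 5 + 0.6·10 = 11; e = 13 − 11 = 2
a=16: Ŷ = 5 + 0.6·16 = 14.6; e = 16.1 − 14.6 = 1.5
a=22: Ŷ = 5 + 0.6·22 = 18.2; e = 17.2 − 18.2 = -1
a=24: Ŷ = 5 + 0.6·24 = 19.4; e = 18.9 − 19.4 = -0.5

-1, -1, 2, 1.5, -1, -0.5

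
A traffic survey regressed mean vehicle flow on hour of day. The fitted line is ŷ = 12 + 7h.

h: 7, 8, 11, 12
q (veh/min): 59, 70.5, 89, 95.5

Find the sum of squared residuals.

h=7: ŷ = 12 + 7·7 = 61; e = 59 − 61 = -2
h=8: ŷ = 12 + 7·8 = 68; e = 70.5 − 68 = 2.5
h=11: ŷ = 12 + 7·11 = 89; e = 89 − 89 = 0
h=12: ŷ = 12 + 7·12 = 96; e = 95.5 − 96 = -0.5
SSE = 4 + 6.25 + 0 + 0.25 = 10.5

SSE = 10.5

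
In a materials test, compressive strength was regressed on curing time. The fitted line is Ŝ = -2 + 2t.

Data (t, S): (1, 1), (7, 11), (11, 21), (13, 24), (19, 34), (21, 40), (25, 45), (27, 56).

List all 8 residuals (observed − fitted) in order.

t=1: Ŝ = -2 + 2·1 = 0; e = 1 − 0 = 1
t=7: Ŝ = -2 + 2·7 = 12; e = 11 − 12 = -1
t=11: Ŝ = -2 + 2·11 = 20; e = 21 − 20 = 1
t=13: Ŝ = -2 + 2·13 = 24; e = 24 − 24 = 0
t=19: Ŝ = -2 + 2·19 = 36; e = 34 − 36 = -2
t=21: Ŝ = -2 + 2·21 = 40; e = 40 − 40 = 0
t=25: Ŝ = -2 + 2·25 = 48; e = 45 − 48 = -3
t=27: Ŝ = -2 + 2·27 = 52; e = 56 − 52 = 4

1, -1, 1, 0, -2, 0, -3, 4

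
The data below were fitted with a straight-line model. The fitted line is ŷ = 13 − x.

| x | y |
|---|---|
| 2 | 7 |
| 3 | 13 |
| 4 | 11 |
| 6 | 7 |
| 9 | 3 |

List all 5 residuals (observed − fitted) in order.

x=2: ŷ = 13 − 2 = 11; r = 7 − 11 = -4
x=3: ŷ = 13 − 3 = 10; r = 13 − 10 = 3
x=4: ŷ = 13 − 4 = 9; r = 11 − 9 = 2
x=6: ŷ = 13 − 6 = 7; r = 7 − 7 = 0
x=9: ŷ = 13 − 9 = 4; r = 3 − 4 = -1

-4, 3, 2, 0, -1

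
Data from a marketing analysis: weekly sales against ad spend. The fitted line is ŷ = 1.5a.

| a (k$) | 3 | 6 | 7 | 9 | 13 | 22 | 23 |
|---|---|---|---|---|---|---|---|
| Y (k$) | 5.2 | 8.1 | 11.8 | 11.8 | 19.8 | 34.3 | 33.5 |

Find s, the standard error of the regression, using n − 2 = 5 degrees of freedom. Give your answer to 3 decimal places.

s = 1.316

a=3: ŷ = 1.5·3 = 4.5; r = 5.2 − 4.5 = 0.7
a=6: ŷ = 1.5·6 = 9; r = 8.1 − 9 = -0.9
a=7: ŷ = 1.5·7 = 10.5; r = 11.8 − 10.5 = 1.3
a=9: ŷ = 1.5·9 = 13.5; r = 11.8 − 13.5 = -1.7
a=13: ŷ = 1.5·13 = 19.5; r = 19.8 − 19.5 = 0.3
a=22: ŷ = 1.5·22 = 33; r = 34.3 − 33 = 1.3
a=23: ŷ = 1.5·23 = 34.5; r = 33.5 − 34.5 = -1
SSE = 0.49 + 0.81 + 1.69 + 2.89 + 0.09 + 1.69 + 1 = 8.66
s = √(8.66/5) = √1.732 ≈ 1.316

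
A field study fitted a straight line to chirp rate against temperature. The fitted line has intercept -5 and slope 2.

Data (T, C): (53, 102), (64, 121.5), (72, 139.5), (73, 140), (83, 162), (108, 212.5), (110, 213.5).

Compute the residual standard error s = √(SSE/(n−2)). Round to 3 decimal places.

s = 1.414

T=53: Ĉ = -5 + 2·53 = 101; r = 102 − 101 = 1
T=64: Ĉ = -5 + 2·64 = 123; r = 121.5 − 123 = -1.5
T=72: Ĉ = -5 + 2·72 = 139; r = 139.5 − 139 = 0.5
T=73: Ĉ = -5 + 2·73 = 141; r = 140 − 141 = -1
T=83: Ĉ = -5 + 2·83 = 161; r = 162 − 161 = 1
T=108: Ĉ = -5 + 2·108 = 211; r = 212.5 − 211 = 1.5
T=110: Ĉ = -5 + 2·110 = 215; r = 213.5 − 215 = -1.5
SSE = 1 + 2.25 + 0.25 + 1 + 1 + 2.25 + 2.25 = 10
s = √(10/5) = √2 ≈ 1.414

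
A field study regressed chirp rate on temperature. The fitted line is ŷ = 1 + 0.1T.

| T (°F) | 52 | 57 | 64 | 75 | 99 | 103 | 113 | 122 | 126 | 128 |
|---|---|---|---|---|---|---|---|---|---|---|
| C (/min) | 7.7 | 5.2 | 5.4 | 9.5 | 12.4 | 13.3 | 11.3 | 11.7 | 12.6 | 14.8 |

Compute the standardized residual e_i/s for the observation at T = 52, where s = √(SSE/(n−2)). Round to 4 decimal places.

0.9258

T=52: ŷ = 1 + 0.1·52 = 6.2; e = 7.7 − 6.2 = 1.5
T=57: ŷ = 1 + 0.1·57 = 6.7; e = 5.2 − 6.7 = -1.5
T=64: ŷ = 1 + 0.1·64 = 7.4; e = 5.4 − 7.4 = -2
T=75: ŷ = 1 + 0.1·75 = 8.5; e = 9.5 − 8.5 = 1
T=99: ŷ = 1 + 0.1·99 = 10.9; e = 12.4 − 10.9 = 1.5
T=103: ŷ = 1 + 0.1·103 = 11.3; e = 13.3 − 11.3 = 2
T=113: ŷ = 1 + 0.1·113 = 12.3; e = 11.3 − 12.3 = -1
T=122: ŷ = 1 + 0.1·122 = 13.2; e = 11.7 − 13.2 = -1.5
T=126: ŷ = 1 + 0.1·126 = 13.6; e = 12.6 − 13.6 = -1
T=128: ŷ = 1 + 0.1·128 = 13.8; e = 14.8 − 13.8 = 1
SSE = 2.25 + 2.25 + 4 + 1 + 2.25 + 4 + 1 + 2.25 + 1 + 1 = 21
s = √(21/8) = 1.62019
e/s = 1.5 / 1.62019 = 0.9258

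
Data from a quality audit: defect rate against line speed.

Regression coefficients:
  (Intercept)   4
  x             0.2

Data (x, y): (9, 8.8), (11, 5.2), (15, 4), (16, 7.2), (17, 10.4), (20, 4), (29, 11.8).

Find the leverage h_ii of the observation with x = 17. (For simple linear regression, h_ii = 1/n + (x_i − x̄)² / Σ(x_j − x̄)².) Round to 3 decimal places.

x̄ = (9 + 11 + 15 + 16 + 17 + 20 + 29)/7 = 16.7143
Σ(x − x̄)² = 59.5102 + 32.6531 + 2.93878 + 0.510204 + 0.0816327 + 10.7959 + 150.939 = 257.429
h = 1/7 + (0.285714)²/257.429 = 0.142857 + 0.000317108 = 0.143

h = 0.143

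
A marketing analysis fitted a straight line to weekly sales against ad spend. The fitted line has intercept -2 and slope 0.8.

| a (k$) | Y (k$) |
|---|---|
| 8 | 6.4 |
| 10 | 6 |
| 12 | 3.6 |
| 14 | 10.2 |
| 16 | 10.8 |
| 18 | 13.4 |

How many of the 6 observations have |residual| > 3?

a=8: Ŷ = -2 + 0.8·8 = 4.4; e = 6.4 − 4.4 = 2
a=10: Ŷ = -2 + 0.8·10 = 6; e = 6 − 6 = 0
a=12: Ŷ = -2 + 0.8·12 = 7.6; e = 3.6 − 7.6 = -4
a=14: Ŷ = -2 + 0.8·14 = 9.2; e = 10.2 − 9.2 = 1
a=16: Ŷ = -2 + 0.8·16 = 10.8; e = 10.8 − 10.8 = 0
a=18: Ŷ = -2 + 0.8·18 = 12.4; e = 13.4 − 12.4 = 1
|e| > 3: a=12 (|e|=4) → 1

1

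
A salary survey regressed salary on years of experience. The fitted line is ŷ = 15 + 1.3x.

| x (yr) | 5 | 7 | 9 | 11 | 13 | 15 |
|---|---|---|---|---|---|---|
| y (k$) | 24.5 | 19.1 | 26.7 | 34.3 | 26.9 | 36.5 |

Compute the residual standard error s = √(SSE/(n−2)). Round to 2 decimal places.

x=5: ŷ = 15 + 1.3·5 = 21.5; r = 24.5 − 21.5 = 3
x=7: ŷ = 15 + 1.3·7 = 24.1; r = 19.1 − 24.1 = -5
x=9: ŷ = 15 + 1.3·9 = 26.7; r = 26.7 − 26.7 = 0
x=11: ŷ = 15 + 1.3·11 = 29.3; r = 34.3 − 29.3 = 5
x=13: ŷ = 15 + 1.3·13 = 31.9; r = 26.9 − 31.9 = -5
x=15: ŷ = 15 + 1.3·15 = 34.5; r = 36.5 − 34.5 = 2
SSE = 9 + 25 + 0 + 25 + 25 + 4 = 88
s = √(88/4) = √22 ≈ 4.69

s = 4.69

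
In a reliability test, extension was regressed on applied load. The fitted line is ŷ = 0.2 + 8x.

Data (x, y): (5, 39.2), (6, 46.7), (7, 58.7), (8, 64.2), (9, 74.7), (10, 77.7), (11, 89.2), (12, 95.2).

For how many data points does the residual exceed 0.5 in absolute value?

x=5: ŷ = 0.2 + 8·5 = 40.2; r = 39.2 − 40.2 = -1
x=6: ŷ = 0.2 + 8·6 = 48.2; r = 46.7 − 48.2 = -1.5
x=7: ŷ = 0.2 + 8·7 = 56.2; r = 58.7 − 56.2 = 2.5
x=8: ŷ = 0.2 + 8·8 = 64.2; r = 64.2 − 64.2 = 0
x=9: ŷ = 0.2 + 8·9 = 72.2; r = 74.7 − 72.2 = 2.5
x=10: ŷ = 0.2 + 8·10 = 80.2; r = 77.7 − 80.2 = -2.5
x=11: ŷ = 0.2 + 8·11 = 88.2; r = 89.2 − 88.2 = 1
x=12: ŷ = 0.2 + 8·12 = 96.2; r = 95.2 − 96.2 = -1
|r| > 0.5: x=5 (|r|=1), x=6 (|r|=1.5), x=7 (|r|=2.5), x=9 (|r|=2.5), x=10 (|r|=2.5), x=11 (|r|=1), x=12 (|r|=1) → 7

7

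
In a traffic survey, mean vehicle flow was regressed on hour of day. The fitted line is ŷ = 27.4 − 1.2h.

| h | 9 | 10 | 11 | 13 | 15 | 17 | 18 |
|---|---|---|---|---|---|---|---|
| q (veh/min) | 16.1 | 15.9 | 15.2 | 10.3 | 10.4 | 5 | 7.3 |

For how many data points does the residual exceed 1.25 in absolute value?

3

h=9: ŷ = 27.4 − 1.2·9 = 16.6; r = 16.1 − 16.6 = -0.5
h=10: ŷ = 27.4 − 1.2·10 = 15.4; r = 15.9 − 15.4 = 0.5
h=11: ŷ = 27.4 − 1.2·11 = 14.2; r = 15.2 − 14.2 = 1
h=13: ŷ = 27.4 − 1.2·13 = 11.8; r = 10.3 − 11.8 = -1.5
h=15: ŷ = 27.4 − 1.2·15 = 9.4; r = 10.4 − 9.4 = 1
h=17: ŷ = 27.4 − 1.2·17 = 7; r = 5 − 7 = -2
h=18: ŷ = 27.4 − 1.2·18 = 5.8; r = 7.3 − 5.8 = 1.5
|r| > 1.25: h=13 (|r|=1.5), h=17 (|r|=2), h=18 (|r|=1.5) → 3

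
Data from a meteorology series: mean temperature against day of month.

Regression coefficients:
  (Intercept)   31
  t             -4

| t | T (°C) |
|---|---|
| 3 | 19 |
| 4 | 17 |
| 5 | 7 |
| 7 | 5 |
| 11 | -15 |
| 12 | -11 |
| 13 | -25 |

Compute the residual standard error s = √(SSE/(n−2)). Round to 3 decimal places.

s = 4.000

t=3: ŷ = 31 − 4·3 = 19; r = 19 − 19 = 0
t=4: ŷ = 31 − 4·4 = 15; r = 17 − 15 = 2
t=5: ŷ = 31 − 4·5 = 11; r = 7 − 11 = -4
t=7: ŷ = 31 − 4·7 = 3; r = 5 − 3 = 2
t=11: ŷ = 31 − 4·11 = -13; r = -15 − (-13) = -2
t=12: ŷ = 31 − 4·12 = -17; r = -11 − (-17) = 6
t=13: ŷ = 31 − 4·13 = -21; r = -25 − (-21) = -4
SSE = 0 + 4 + 16 + 4 + 4 + 36 + 16 = 80
s = √(80/5) = √16 ≈ 4.000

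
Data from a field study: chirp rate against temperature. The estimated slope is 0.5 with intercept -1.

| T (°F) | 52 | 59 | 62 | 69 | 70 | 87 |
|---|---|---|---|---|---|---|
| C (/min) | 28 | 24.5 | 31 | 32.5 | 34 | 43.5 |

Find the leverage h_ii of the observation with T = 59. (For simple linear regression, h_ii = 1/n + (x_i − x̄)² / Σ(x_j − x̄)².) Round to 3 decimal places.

h = 0.244

T̄ = (52 + 59 + 62 + 69 + 70 + 87)/6 = 66.5
Σ(T − T̄)² = 210.25 + 56.25 + 20.25 + 6.25 + 12.25 + 420.25 = 725.5
h = 1/6 + (-7.5)²/725.5 = 0.166667 + 0.0775327 = 0.244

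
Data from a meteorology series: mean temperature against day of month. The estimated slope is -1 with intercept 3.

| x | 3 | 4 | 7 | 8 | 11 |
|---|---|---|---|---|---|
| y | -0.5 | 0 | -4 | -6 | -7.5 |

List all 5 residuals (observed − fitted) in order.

x=3: ŷ = 3 − 3 = 0; e = -0.5 − 0 = -0.5
x=4: ŷ = 3 − 4 = -1; e = 0 − (-1) = 1
x=7: ŷ = 3 − 7 = -4; e = -4 − (-4) = 0
x=8: ŷ = 3 − 8 = -5; e = -6 − (-5) = -1
x=11: ŷ = 3 − 11 = -8; e = -7.5 − (-8) = 0.5

-0.5, 1, 0, -1, 0.5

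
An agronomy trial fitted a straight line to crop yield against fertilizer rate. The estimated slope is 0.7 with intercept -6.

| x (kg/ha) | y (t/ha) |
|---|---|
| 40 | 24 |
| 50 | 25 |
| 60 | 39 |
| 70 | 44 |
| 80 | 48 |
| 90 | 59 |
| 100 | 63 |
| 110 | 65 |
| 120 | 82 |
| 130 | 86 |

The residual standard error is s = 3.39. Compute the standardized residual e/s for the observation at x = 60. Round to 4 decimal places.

0.8850

ŷ = -6 + 0.7·60 = 36
e = 39 − 36 = 3
e/s = 3 / 3.39 = 0.8850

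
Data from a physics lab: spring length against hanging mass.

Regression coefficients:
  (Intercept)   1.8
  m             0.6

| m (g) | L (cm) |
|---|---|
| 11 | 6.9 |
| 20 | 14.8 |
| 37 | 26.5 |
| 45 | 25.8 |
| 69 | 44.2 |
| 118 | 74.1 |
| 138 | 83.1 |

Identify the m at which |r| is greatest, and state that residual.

m = 45, r = -3

m=11: L̂ = 1.8 + 0.6·11 = 8.4; r = 6.9 − 8.4 = -1.5
m=20: L̂ = 1.8 + 0.6·20 = 13.8; r = 14.8 − 13.8 = 1
m=37: L̂ = 1.8 + 0.6·37 = 24; r = 26.5 − 24 = 2.5
m=45: L̂ = 1.8 + 0.6·45 = 28.8; r = 25.8 − 28.8 = -3
m=69: L̂ = 1.8 + 0.6·69 = 43.2; r = 44.2 − 43.2 = 1
m=118: L̂ = 1.8 + 0.6·118 = 72.6; r = 74.1 − 72.6 = 1.5
m=138: L̂ = 1.8 + 0.6·138 = 84.6; r = 83.1 − 84.6 = -1.5
Largest |r| is 3 at m = 45, residual -3.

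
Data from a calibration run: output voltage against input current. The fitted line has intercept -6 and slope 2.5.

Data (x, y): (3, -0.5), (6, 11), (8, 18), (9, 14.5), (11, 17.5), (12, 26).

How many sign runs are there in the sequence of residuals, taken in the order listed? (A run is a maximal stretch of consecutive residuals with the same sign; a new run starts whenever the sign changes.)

x=3: ŷ = -6 + 2.5·3 = 1.5; r = -0.5 − 1.5 = -2
x=6: ŷ = -6 + 2.5·6 = 9; r = 11 − 9 = 2
x=8: ŷ = -6 + 2.5·8 = 14; r = 18 − 14 = 4
x=9: ŷ = -6 + 2.5·9 = 16.5; r = 14.5 − 16.5 = -2
x=11: ŷ = -6 + 2.5·11 = 21.5; r = 17.5 − 21.5 = -4
x=12: ŷ = -6 + 2.5·12 = 24; r = 26 − 24 = 2
Signs: − + + − − +
Runs: −×1, +×2, −×2, +×1 → 4

4 runs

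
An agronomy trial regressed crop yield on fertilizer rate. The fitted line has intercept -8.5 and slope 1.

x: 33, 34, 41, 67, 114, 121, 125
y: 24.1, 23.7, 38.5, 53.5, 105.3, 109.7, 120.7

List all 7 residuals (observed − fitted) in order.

x=33: ŷ = -8.5 + 33 = 24.5; r = 24.1 − 24.5 = -0.4
x=34: ŷ = -8.5 + 34 = 25.5; r = 23.7 − 25.5 = -1.8
x=41: ŷ = -8.5 + 41 = 32.5; r = 38.5 − 32.5 = 6
x=67: ŷ = -8.5 + 67 = 58.5; r = 53.5 − 58.5 = -5
x=114: ŷ = -8.5 + 114 = 105.5; r = 105.3 − 105.5 = -0.2
x=121: ŷ = -8.5 + 121 = 112.5; r = 109.7 − 112.5 = -2.8
x=125: ŷ = -8.5 + 125 = 116.5; r = 120.7 − 116.5 = 4.2

-0.4, -1.8, 6, -5, -0.2, -2.8, 4.2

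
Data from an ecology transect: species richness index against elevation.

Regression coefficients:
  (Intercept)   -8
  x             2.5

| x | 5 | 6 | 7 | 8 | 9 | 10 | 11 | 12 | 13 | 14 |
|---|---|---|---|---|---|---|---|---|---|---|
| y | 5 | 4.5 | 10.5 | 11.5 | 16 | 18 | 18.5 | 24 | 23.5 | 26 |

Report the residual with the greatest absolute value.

r = -2.5

x=5: ŷ = -8 + 2.5·5 = 4.5; r = 5 − 4.5 = 0.5
x=6: ŷ = -8 + 2.5·6 = 7; r = 4.5 − 7 = -2.5
x=7: ŷ = -8 + 2.5·7 = 9.5; r = 10.5 − 9.5 = 1
x=8: ŷ = -8 + 2.5·8 = 12; r = 11.5 − 12 = -0.5
x=9: ŷ = -8 + 2.5·9 = 14.5; r = 16 − 14.5 = 1.5
x=10: ŷ = -8 + 2.5·10 = 17; r = 18 − 17 = 1
x=11: ŷ = -8 + 2.5·11 = 19.5; r = 18.5 − 19.5 = -1
x=12: ŷ = -8 + 2.5·12 = 22; r = 24 − 22 = 2
x=13: ŷ = -8 + 2.5·13 = 24.5; r = 23.5 − 24.5 = -1
x=14: ŷ = -8 + 2.5·14 = 27; r = 26 − 27 = -1
Largest |r| is 2.5 at x = 6, residual -2.5.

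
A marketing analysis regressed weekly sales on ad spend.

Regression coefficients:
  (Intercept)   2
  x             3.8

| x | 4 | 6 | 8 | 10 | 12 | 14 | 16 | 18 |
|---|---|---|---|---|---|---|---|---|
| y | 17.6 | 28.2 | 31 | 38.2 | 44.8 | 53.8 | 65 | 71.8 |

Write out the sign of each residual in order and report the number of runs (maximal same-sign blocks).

3 runs

x=4: ŷ = 2 + 3.8·4 = 17.2; e = 17.6 − 17.2 = 0.4
x=6: ŷ = 2 + 3.8·6 = 24.8; e = 28.2 − 24.8 = 3.4
x=8: ŷ = 2 + 3.8·8 = 32.4; e = 31 − 32.4 = -1.4
x=10: ŷ = 2 + 3.8·10 = 40; e = 38.2 − 40 = -1.8
x=12: ŷ = 2 + 3.8·12 = 47.6; e = 44.8 − 47.6 = -2.8
x=14: ŷ = 2 + 3.8·14 = 55.2; e = 53.8 − 55.2 = -1.4
x=16: ŷ = 2 + 3.8·16 = 62.8; e = 65 − 62.8 = 2.2
x=18: ŷ = 2 + 3.8·18 = 70.4; e = 71.8 − 70.4 = 1.4
Signs: + + − − − − + +
Runs: +×2, −×4, +×2 → 3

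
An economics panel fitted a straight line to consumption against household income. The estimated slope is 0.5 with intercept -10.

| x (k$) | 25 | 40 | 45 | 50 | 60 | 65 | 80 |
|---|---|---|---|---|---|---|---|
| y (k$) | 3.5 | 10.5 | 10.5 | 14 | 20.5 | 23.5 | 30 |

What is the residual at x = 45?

ŷ = -10 + 0.5·45 = 12.5
e = 10.5 − 12.5 = -2

e = -2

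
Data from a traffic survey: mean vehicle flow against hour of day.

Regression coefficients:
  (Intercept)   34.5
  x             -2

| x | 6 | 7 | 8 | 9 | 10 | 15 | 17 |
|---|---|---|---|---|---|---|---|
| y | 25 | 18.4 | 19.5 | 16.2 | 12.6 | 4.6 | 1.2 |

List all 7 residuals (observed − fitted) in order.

2.5, -2.1, 1, -0.3, -1.9, 0.1, 0.7

x=6: ŷ = 34.5 − 2·6 = 22.5; e = 25 − 22.5 = 2.5
x=7: ŷ = 34.5 − 2·7 = 20.5; e = 18.4 − 20.5 = -2.1
x=8: ŷ = 34.5 − 2·8 = 18.5; e = 19.5 − 18.5 = 1
x=9: ŷ = 34.5 − 2·9 = 16.5; e = 16.2 − 16.5 = -0.3
x=10: ŷ = 34.5 − 2·10 = 14.5; e = 12.6 − 14.5 = -1.9
x=15: ŷ = 34.5 − 2·15 = 4.5; e = 4.6 − 4.5 = 0.1
x=17: ŷ = 34.5 − 2·17 = 0.5; e = 1.2 − 0.5 = 0.7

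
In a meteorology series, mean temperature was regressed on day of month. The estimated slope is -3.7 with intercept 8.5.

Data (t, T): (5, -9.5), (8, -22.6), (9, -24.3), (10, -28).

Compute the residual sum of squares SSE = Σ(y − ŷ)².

SSE = 3

t=5: T̂ = 8.5 − 3.7·5 = -10; r = -9.5 − (-10) = 0.5
t=8: T̂ = 8.5 − 3.7·8 = -21.1; r = -22.6 − (-21.1) = -1.5
t=9: T̂ = 8.5 − 3.7·9 = -24.8; r = -24.3 − (-24.8) = 0.5
t=10: T̂ = 8.5 − 3.7·10 = -28.5; r = -28 − (-28.5) = 0.5
SSE = 0.25 + 2.25 + 0.25 + 0.25 = 3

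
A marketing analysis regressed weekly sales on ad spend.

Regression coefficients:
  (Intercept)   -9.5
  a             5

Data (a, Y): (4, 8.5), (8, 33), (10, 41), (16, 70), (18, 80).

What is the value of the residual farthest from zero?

a=4: ŷ = -9.5 + 5·4 = 10.5; e = 8.5 − 10.5 = -2
a=8: ŷ = -9.5 + 5·8 = 30.5; e = 33 − 30.5 = 2.5
a=10: ŷ = -9.5 + 5·10 = 40.5; e = 41 − 40.5 = 0.5
a=16: ŷ = -9.5 + 5·16 = 70.5; e = 70 − 70.5 = -0.5
a=18: ŷ = -9.5 + 5·18 = 80.5; e = 80 − 80.5 = -0.5
Largest |e| is 2.5 at a = 8, residual 2.5.

e = 2.5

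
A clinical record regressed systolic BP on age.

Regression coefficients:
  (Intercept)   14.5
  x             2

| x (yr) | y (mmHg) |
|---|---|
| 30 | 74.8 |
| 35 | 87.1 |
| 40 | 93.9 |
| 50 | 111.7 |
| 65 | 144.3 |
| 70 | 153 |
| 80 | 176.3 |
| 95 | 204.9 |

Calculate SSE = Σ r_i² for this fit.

x=30: ŷ = 14.5 + 2·30 = 74.5; r = 74.8 − 74.5 = 0.3
x=35: ŷ = 14.5 + 2·35 = 84.5; r = 87.1 − 84.5 = 2.6
x=40: ŷ = 14.5 + 2·40 = 94.5; r = 93.9 − 94.5 = -0.6
x=50: ŷ = 14.5 + 2·50 = 114.5; r = 111.7 − 114.5 = -2.8
x=65: ŷ = 14.5 + 2·65 = 144.5; r = 144.3 − 144.5 = -0.2
x=70: ŷ = 14.5 + 2·70 = 154.5; r = 153 − 154.5 = -1.5
x=80: ŷ = 14.5 + 2·80 = 174.5; r = 176.3 − 174.5 = 1.8
x=95: ŷ = 14.5 + 2·95 = 204.5; r = 204.9 − 204.5 = 0.4
SSE = 0.09 + 6.76 + 0.36 + 7.84 + 0.04 + 2.25 + 3.24 + 0.16 = 20.74

SSE = 20.74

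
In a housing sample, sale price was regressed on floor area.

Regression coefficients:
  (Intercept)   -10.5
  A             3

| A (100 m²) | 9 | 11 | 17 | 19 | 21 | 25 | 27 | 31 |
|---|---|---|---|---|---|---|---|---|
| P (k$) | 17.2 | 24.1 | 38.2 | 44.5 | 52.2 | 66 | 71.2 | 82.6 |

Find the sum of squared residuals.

SSE = 15.18

A=9: P̂ = -10.5 + 3·9 = 16.5; r = 17.2 − 16.5 = 0.7
A=11: P̂ = -10.5 + 3·11 = 22.5; r = 24.1 − 22.5 = 1.6
A=17: P̂ = -10.5 + 3·17 = 40.5; r = 38.2 − 40.5 = -2.3
A=19: P̂ = -10.5 + 3·19 = 46.5; r = 44.5 − 46.5 = -2
A=21: P̂ = -10.5 + 3·21 = 52.5; r = 52.2 − 52.5 = -0.3
A=25: P̂ = -10.5 + 3·25 = 64.5; r = 66 − 64.5 = 1.5
A=27: P̂ = -10.5 + 3·27 = 70.5; r = 71.2 − 70.5 = 0.7
A=31: P̂ = -10.5 + 3·31 = 82.5; r = 82.6 − 82.5 = 0.1
SSE = 0.49 + 2.56 + 5.29 + 4 + 0.09 + 2.25 + 0.49 + 0.01 = 15.18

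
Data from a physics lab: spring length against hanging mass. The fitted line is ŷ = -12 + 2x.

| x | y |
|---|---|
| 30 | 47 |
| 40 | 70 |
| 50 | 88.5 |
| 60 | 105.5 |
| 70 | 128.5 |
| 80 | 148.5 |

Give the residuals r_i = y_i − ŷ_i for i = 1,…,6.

-1, 2, 0.5, -2.5, 0.5, 0.5

x=30: ŷ = -12 + 2·30 = 48; r = 47 − 48 = -1
x=40: ŷ = -12 + 2·40 = 68; r = 70 − 68 = 2
x=50: ŷ = -12 + 2·50 = 88; r = 88.5 − 88 = 0.5
x=60: ŷ = -12 + 2·60 = 108; r = 105.5 − 108 = -2.5
x=70: ŷ = -12 + 2·70 = 128; r = 128.5 − 128 = 0.5
x=80: ŷ = -12 + 2·80 = 148; r = 148.5 − 148 = 0.5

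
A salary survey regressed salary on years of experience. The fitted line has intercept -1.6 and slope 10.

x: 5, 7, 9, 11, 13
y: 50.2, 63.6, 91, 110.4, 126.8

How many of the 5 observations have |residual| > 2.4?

x=5: ŷ = -1.6 + 10·5 = 48.4; e = 50.2 − 48.4 = 1.8
x=7: ŷ = -1.6 + 10·7 = 68.4; e = 63.6 − 68.4 = -4.8
x=9: ŷ = -1.6 + 10·9 = 88.4; e = 91 − 88.4 = 2.6
x=11: ŷ = -1.6 + 10·11 = 108.4; e = 110.4 − 108.4 = 2
x=13: ŷ = -1.6 + 10·13 = 128.4; e = 126.8 − 128.4 = -1.6
|e| > 2.4: x=7 (|e|=4.8), x=9 (|e|=2.6) → 2

2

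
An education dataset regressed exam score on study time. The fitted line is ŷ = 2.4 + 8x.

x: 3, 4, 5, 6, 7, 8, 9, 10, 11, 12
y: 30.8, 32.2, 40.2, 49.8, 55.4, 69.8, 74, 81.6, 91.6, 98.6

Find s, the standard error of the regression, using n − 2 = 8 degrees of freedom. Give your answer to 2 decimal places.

s = 2.56

x=3: ŷ = 2.4 + 8·3 = 26.4; e = 30.8 − 26.4 = 4.4
x=4: ŷ = 2.4 + 8·4 = 34.4; e = 32.2 − 34.4 = -2.2
x=5: ŷ = 2.4 + 8·5 = 42.4; e = 40.2 − 42.4 = -2.2
x=6: ŷ = 2.4 + 8·6 = 50.4; e = 49.8 − 50.4 = -0.6
x=7: ŷ = 2.4 + 8·7 = 58.4; e = 55.4 − 58.4 = -3
x=8: ŷ = 2.4 + 8·8 = 66.4; e = 69.8 − 66.4 = 3.4
x=9: ŷ = 2.4 + 8·9 = 74.4; e = 74 − 74.4 = -0.4
x=10: ŷ = 2.4 + 8·10 = 82.4; e = 81.6 − 82.4 = -0.8
x=11: ŷ = 2.4 + 8·11 = 90.4; e = 91.6 − 90.4 = 1.2
x=12: ŷ = 2.4 + 8·12 = 98.4; e = 98.6 − 98.4 = 0.2
SSE = 19.36 + 4.84 + 4.84 + 0.36 + 9 + 11.56 + 0.16 + 0.64 + 1.44 + 0.04 = 52.24
s = √(52.24/8) = √6.53 ≈ 2.56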